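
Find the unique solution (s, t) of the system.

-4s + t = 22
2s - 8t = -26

Forward elimination on [A|b]:
R2 <- R2 - (-1/2)*R1:  [     0  -15/2    -15 ]
Row echelon form:
[ -4      1  |   22 ]
[  0  -15/2  |  -15 ]
Back-substitution:
t = (-15) / (-15/2) = 2
s = (22 - (1)*(2)) / -4 = -5

(-5, 2)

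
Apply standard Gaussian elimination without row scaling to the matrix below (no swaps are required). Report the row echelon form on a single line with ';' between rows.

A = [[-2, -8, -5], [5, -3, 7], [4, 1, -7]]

Forward elimination:
R2 <- R2 - (-5/2)*R1:  [     0    -23  -11/2 ]
R3 <- R3 - (-2)*R1:  [   0  -15  -17 ]
R3 <- R3 - (15/23)*R2:  [       0        0  -617/46 ]
Row echelon form:
[ -2   -8       -5 ]
[  0  -23    -11/2 ]
[  0    0  -617/46 ]

REF = [-2 -8 -5; 0 -23 -11/2; 0 0 -617/46]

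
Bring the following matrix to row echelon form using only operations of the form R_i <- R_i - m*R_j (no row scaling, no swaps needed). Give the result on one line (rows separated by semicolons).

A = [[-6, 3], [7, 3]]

Forward elimination:
R2 <- R2 - (-7/6)*R1:  [    0  13/2 ]
Row echelon form:
[ -6     3 ]
[  0  13/2 ]

REF = [-6 3; 0 13/2]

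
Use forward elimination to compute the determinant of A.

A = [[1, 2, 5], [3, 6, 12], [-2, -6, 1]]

det(A) = -6

Forward elimination:
R2 <- R2 - (3)*R1:  [  0   0  -3 ]
R3 <- R3 - (-2)*R1:  [  0  -2  11 ]
R2 <-> R3   (pivot in column 2 was zero)
[ 1   2   5 ]
[ 0  -2  11 ]
[ 0   0  -3 ]
Upper-triangular form:
[ 1   2   5 ]
[ 0  -2  11 ]
[ 0   0  -3 ]
det(A) = (-1)^1 * (1) * (-2) * (-3) = -6  (1 row swap -> sign -1)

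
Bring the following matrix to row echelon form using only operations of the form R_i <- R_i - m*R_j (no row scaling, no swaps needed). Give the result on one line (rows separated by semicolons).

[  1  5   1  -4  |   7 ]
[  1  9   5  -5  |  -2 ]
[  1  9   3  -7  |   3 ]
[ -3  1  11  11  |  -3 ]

REF = [1 5 1 -4 7; 0 4 4 -1 -9; 0 0 -2 -2 5; 0 0 0 5 49]

Forward elimination:
R2 <- R2 - (1)*R1:  [  0   4   4  -1  -9 ]
R3 <- R3 - (1)*R1:  [  0   4   2  -3  -4 ]
R4 <- R4 - (-3)*R1:  [  0  16  14  -1  18 ]
R3 <- R3 - (1)*R2:  [  0   0  -2  -2   5 ]
R4 <- R4 - (4)*R2:  [  0   0  -2   3  54 ]
R4 <- R4 - (1)*R3:  [  0   0   0   5  49 ]
Row echelon form:
[ 1  5   1  -4  |   7 ]
[ 0  4   4  -1  |  -9 ]
[ 0  0  -2  -2  |   5 ]
[ 0  0   0   5  |  49 ]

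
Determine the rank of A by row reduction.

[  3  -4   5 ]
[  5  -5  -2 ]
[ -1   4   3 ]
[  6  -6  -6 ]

rank(A) = 3

Row reduction:
R2 <- R2 - (5/3)*R1:  [     0    5/3  -31/3 ]
R3 <- R3 - (-1/3)*R1:  [    0   8/3  14/3 ]
R4 <- R4 - (2)*R1:  [   0    2  -16 ]
R3 <- R3 - (8/5)*R2:  [     0      0  106/5 ]
R4 <- R4 - (6/5)*R2:  [     0      0  -18/5 ]
R4 <- R4 - (-9/53)*R3:  [ 0  0  0 ]
Row echelon form:
[ 3   -4      5 ]
[ 0  5/3  -31/3 ]
[ 0    0  106/5 ]
[ 0    0      0 ]
Nonzero rows / pivot columns: 3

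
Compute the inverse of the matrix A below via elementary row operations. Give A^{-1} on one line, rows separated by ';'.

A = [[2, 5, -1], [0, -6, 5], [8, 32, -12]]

Gauss-Jordan on [A | I]:
R1 <- (1/2)*R1:  [    1   5/2  -1/2  |   1/2     0     0 ]
R3 <- R3 - (8)*R1:  [  0  12  -8  |  -4   0   1 ]
R2 <- (1/-6)*R2:  [    0     1  -5/6  |     0  -1/6     0 ]
R1 <- R1 - (5/2)*R2:  [     1      0  19/12  |    1/2   5/12      0 ]
R3 <- R3 - (12)*R2:  [  0   0   2  |  -4   2   1 ]
R3 <- (1/2)*R3:  [   0    0    1  |   -2    1  1/2 ]
R1 <- R1 - (19/12)*R3:  [      1       0       0  |    11/3    -7/6  -19/24 ]
R2 <- R2 - (-5/6)*R3:  [    0     1     0  |  -5/3   2/3  5/12 ]
Right block of [I | A^{-1}] is the inverse:
[ 11/3  -7/6  -19/24 ]
[ -5/3   2/3    5/12 ]
[   -2     1     1/2 ]

inverse = [11/3 -7/6 -19/24; -5/3 2/3 5/12; -2 1 1/2]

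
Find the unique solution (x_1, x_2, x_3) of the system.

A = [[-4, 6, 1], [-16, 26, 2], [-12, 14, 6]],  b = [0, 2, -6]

Forward elimination on [A|b]:
R2 <- R2 - (4)*R1:  [  0   2  -2   2 ]
R3 <- R3 - (3)*R1:  [  0  -4   3  -6 ]
R3 <- R3 - (-2)*R2:  [  0   0  -1  -2 ]
Row echelon form:
[ -4  6   1  |   0 ]
[  0  2  -2  |   2 ]
[  0  0  -1  |  -2 ]
Back-substitution:
x_3 = (-2) / -1 = 2
x_2 = (2 - (-2)*(2)) / 2 = 3
x_1 = (0 - (6)*(3) - (1)*(2)) / -4 = 5

(5, 3, 2)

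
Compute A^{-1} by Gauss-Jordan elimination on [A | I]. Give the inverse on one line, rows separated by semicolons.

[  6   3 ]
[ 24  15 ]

Gauss-Jordan on [A | I]:
R1 <- (1/6)*R1:  [   1  1/2  |  1/6    0 ]
R2 <- R2 - (24)*R1:  [  0   3  |  -4   1 ]
R2 <- (1/3)*R2:  [    0     1  |  -4/3   1/3 ]
R1 <- R1 - (1/2)*R2:  [    1     0  |   5/6  -1/6 ]
Right block of [I | A^{-1}] is the inverse:
[  5/6  -1/6 ]
[ -4/3   1/3 ]

inverse = [5/6 -1/6; -4/3 1/3]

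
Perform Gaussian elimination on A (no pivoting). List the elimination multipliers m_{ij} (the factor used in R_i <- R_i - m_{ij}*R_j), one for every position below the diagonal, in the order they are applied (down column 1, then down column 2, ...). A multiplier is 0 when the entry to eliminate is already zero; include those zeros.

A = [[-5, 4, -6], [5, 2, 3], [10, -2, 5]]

multipliers: -1, -2, 1

Forward elimination:
R2 <- R2 - (-1)*R1:  [  0   6  -3 ]
R3 <- R3 - (-2)*R1:  [  0   6  -7 ]
R3 <- R3 - (1)*R2:  [  0   0  -4 ]
Multipliers (in order of application): m_{21} = -1, m_{31} = -2, m_{32} = 1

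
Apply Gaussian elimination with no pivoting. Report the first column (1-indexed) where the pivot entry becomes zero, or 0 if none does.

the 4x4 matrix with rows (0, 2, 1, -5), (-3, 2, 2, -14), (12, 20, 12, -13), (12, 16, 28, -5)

Naive forward elimination:
Pivot entry (1,1) is zero but row 2 has -3 in column 1 -> naive elimination stops; a row interchange (e.g. R1 <-> R2) would be required here.

first zero-pivot column = 1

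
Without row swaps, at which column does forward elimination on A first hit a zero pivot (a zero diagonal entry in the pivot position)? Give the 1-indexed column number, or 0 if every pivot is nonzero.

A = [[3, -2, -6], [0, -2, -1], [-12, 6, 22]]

first zero-pivot column = 0

Naive forward elimination:
R3 <- R3 - (-4)*R1:  [  0  -2  -2 ]
R3 <- R3 - (1)*R2:  [  0   0  -1 ]
All pivots nonzero; naive elimination completes without hitting a zero pivot.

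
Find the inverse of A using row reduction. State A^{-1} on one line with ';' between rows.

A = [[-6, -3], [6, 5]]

inverse = [-5/12 -1/4; 1/2 1/2]

Gauss-Jordan on [A | I]:
R1 <- (1/-6)*R1:  [    1   1/2  |  -1/6     0 ]
R2 <- R2 - (6)*R1:  [ 0  2  |  1  1 ]
R2 <- (1/2)*R2:  [   0    1  |  1/2  1/2 ]
R1 <- R1 - (1/2)*R2:  [     1      0  |  -5/12   -1/4 ]
Right block of [I | A^{-1}] is the inverse:
[ -5/12  -1/4 ]
[   1/2   1/2 ]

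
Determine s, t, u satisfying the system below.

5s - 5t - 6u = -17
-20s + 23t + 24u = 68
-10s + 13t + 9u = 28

Forward elimination on [A|b]:
R2 <- R2 - (-4)*R1:  [ 0  3  0  0 ]
R3 <- R3 - (-2)*R1:  [  0   3  -3  -6 ]
R3 <- R3 - (1)*R2:  [  0   0  -3  -6 ]
Row echelon form:
[ 5  -5  -6  |  -17 ]
[ 0   3   0  |    0 ]
[ 0   0  -3  |   -6 ]
Back-substitution:
u = (-6) / -3 = 2
t = (0) / 3 = 0
s = (-17 - (-5)*(0) - (-6)*(2)) / 5 = -1

(-1, 0, 2)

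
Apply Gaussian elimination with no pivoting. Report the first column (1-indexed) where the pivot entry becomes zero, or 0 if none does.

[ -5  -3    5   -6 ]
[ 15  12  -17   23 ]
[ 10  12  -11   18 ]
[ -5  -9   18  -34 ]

Naive forward elimination:
R2 <- R2 - (-3)*R1:  [  0   3  -2   5 ]
R3 <- R3 - (-2)*R1:  [  0   6  -1   6 ]
R4 <- R4 - (1)*R1:  [   0   -6   13  -28 ]
R3 <- R3 - (2)*R2:  [  0   0   3  -4 ]
R4 <- R4 - (-2)*R2:  [   0    0    9  -18 ]
R4 <- R4 - (3)*R3:  [  0   0   0  -6 ]
All pivots nonzero; naive elimination completes without hitting a zero pivot.

first zero-pivot column = 0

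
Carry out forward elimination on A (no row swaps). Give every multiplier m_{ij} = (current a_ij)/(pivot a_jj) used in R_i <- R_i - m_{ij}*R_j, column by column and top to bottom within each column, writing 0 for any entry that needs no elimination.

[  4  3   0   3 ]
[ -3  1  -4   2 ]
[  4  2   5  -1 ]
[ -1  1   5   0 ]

multipliers: -3/4, 1, -1/4, -4/13, 7/13, 93/49

Forward elimination:
R2 <- R2 - (-3/4)*R1:  [    0  13/4    -4  17/4 ]
R3 <- R3 - (1)*R1:  [  0  -1   5  -4 ]
R4 <- R4 - (-1/4)*R1:  [   0  7/4    5  3/4 ]
R3 <- R3 - (-4/13)*R2:  [      0       0   49/13  -35/13 ]
R4 <- R4 - (7/13)*R2:  [      0       0   93/13  -20/13 ]
R4 <- R4 - (93/49)*R3:  [    0     0     0  25/7 ]
Multipliers (in order of application): m_{21} = -3/4, m_{31} = 1, m_{41} = -1/4, m_{32} = -4/13, m_{42} = 7/13, m_{43} = 93/49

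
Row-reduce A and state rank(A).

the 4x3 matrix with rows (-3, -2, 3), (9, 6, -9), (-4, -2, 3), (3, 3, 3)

Row reduction:
R2 <- R2 - (-3)*R1:  [ 0  0  0 ]
R3 <- R3 - (4/3)*R1:  [   0  2/3   -1 ]
R4 <- R4 - (-1)*R1:  [ 0  1  6 ]
R2 <-> R3   (pivot in column 2 was zero)
[ -3   -2   3 ]
[  0  2/3  -1 ]
[  0    0   0 ]
[  0    1   6 ]
R4 <- R4 - (3/2)*R2:  [    0     0  15/2 ]
R3 <-> R4   (pivot in column 3 was zero)
[ -3   -2     3 ]
[  0  2/3    -1 ]
[  0    0  15/2 ]
[  0    0     0 ]
Row echelon form:
[ -3   -2     3 ]
[  0  2/3    -1 ]
[  0    0  15/2 ]
[  0    0     0 ]
Nonzero rows / pivot columns: 3

rank(A) = 3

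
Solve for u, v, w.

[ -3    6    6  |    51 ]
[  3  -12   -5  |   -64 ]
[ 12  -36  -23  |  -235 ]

Forward elimination on [A|b]:
R2 <- R2 - (-1)*R1:  [   0   -6    1  -13 ]
R3 <- R3 - (-4)*R1:  [   0  -12    1  -31 ]
R3 <- R3 - (2)*R2:  [  0   0  -1  -5 ]
Row echelon form:
[ -3   6   6  |   51 ]
[  0  -6   1  |  -13 ]
[  0   0  -1  |   -5 ]
Back-substitution:
w = (-5) / -1 = 5
v = (-13 - (1)*(5)) / -6 = 3
u = (51 - (6)*(3) - (6)*(5)) / -3 = -1

(-1, 3, 5)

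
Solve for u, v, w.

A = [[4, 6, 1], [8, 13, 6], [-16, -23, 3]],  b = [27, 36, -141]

Forward elimination on [A|b]:
R2 <- R2 - (2)*R1:  [   0    1    4  -18 ]
R3 <- R3 - (-4)*R1:  [   0    1    7  -33 ]
R3 <- R3 - (1)*R2:  [   0    0    3  -15 ]
Row echelon form:
[ 4  6  1  |   27 ]
[ 0  1  4  |  -18 ]
[ 0  0  3  |  -15 ]
Back-substitution:
w = (-15) / 3 = -5
v = (-18 - (4)*(-5)) / 1 = 2
u = (27 - (6)*(2) - (1)*(-5)) / 4 = 5

(5, 2, -5)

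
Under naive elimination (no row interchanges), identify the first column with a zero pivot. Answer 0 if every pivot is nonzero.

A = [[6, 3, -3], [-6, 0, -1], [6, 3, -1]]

first zero-pivot column = 0

Naive forward elimination:
R2 <- R2 - (-1)*R1:  [  0   3  -4 ]
R3 <- R3 - (1)*R1:  [ 0  0  2 ]
All pivots nonzero; naive elimination completes without hitting a zero pivot.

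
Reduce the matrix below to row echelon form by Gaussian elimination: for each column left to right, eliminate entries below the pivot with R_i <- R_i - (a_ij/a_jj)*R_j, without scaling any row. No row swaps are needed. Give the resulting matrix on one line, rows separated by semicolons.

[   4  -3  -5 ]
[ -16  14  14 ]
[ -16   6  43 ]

Forward elimination:
R2 <- R2 - (-4)*R1:  [  0   2  -6 ]
R3 <- R3 - (-4)*R1:  [  0  -6  23 ]
R3 <- R3 - (-3)*R2:  [ 0  0  5 ]
Row echelon form:
[ 4  -3  -5 ]
[ 0   2  -6 ]
[ 0   0   5 ]

REF = [4 -3 -5; 0 2 -6; 0 0 5]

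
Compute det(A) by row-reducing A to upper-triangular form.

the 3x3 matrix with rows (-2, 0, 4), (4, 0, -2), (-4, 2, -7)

det(A) = 24

Forward elimination:
R2 <- R2 - (-2)*R1:  [ 0  0  6 ]
R3 <- R3 - (2)*R1:  [   0    2  -15 ]
R2 <-> R3   (pivot in column 2 was zero)
[ -2  0    4 ]
[  0  2  -15 ]
[  0  0    6 ]
Upper-triangular form:
[ -2  0    4 ]
[  0  2  -15 ]
[  0  0    6 ]
det(A) = (-1)^1 * (-2) * (2) * (6) = 24  (1 row swap -> sign -1)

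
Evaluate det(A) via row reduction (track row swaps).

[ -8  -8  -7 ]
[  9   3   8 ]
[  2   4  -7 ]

det(A) = -418

Forward elimination:
R2 <- R2 - (-9/8)*R1:  [   0   -6  1/8 ]
R3 <- R3 - (-1/4)*R1:  [     0      2  -35/4 ]
R3 <- R3 - (-1/3)*R2:  [       0        0  -209/24 ]
Upper-triangular form:
[ -8  -8       -7 ]
[  0  -6      1/8 ]
[  0   0  -209/24 ]
det(A) = (-1)^0 * (-8) * (-6) * (-209/24) = -418  (0 row swaps -> sign +1)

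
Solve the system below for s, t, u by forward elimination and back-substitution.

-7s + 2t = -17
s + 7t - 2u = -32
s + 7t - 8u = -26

Forward elimination on [A|b]:
R2 <- R2 - (-1/7)*R1:  [      0    51/7      -2  -241/7 ]
R3 <- R3 - (-1/7)*R1:  [      0    51/7      -8  -199/7 ]
R3 <- R3 - (1)*R2:  [  0   0  -6   6 ]
Row echelon form:
[ -7     2   0  |     -17 ]
[  0  51/7  -2  |  -241/7 ]
[  0     0  -6  |       6 ]
Back-substitution:
u = (6) / -6 = -1
t = (-241/7 - (-2)*(-1)) / (51/7) = -5
s = (-17 - (2)*(-5)) / -7 = 1

(1, -5, -1)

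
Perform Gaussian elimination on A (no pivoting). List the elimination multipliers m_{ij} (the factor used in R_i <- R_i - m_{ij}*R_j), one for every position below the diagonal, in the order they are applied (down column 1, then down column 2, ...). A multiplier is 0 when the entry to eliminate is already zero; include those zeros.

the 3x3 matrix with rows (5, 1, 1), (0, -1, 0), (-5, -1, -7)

multipliers: 0, -1, 0

Forward elimination:
R2: entry in column 1 is already 0 -> m_{21} = 0 (no row operation needed)
R3 <- R3 - (-1)*R1:  [  0   0  -6 ]
R3: entry in column 2 is already 0 -> m_{32} = 0 (no row operation needed)
Multipliers (in order of application): m_{21} = 0, m_{31} = -1, m_{32} = 0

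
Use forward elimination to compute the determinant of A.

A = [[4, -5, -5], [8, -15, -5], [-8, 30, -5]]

Forward elimination:
R2 <- R2 - (2)*R1:  [  0  -5   5 ]
R3 <- R3 - (-2)*R1:  [   0   20  -15 ]
R3 <- R3 - (-4)*R2:  [ 0  0  5 ]
Upper-triangular form:
[ 4  -5  -5 ]
[ 0  -5   5 ]
[ 0   0   5 ]
det(A) = (-1)^0 * (4) * (-5) * (5) = -100  (0 row swaps -> sign +1)

det(A) = -100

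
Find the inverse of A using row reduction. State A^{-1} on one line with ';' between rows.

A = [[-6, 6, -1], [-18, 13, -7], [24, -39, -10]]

inverse = [403/60 -33/20 29/60; 29/5 -7/5 2/5; -13/2 3/2 -1/2]

Gauss-Jordan on [A | I]:
R1 <- (1/-6)*R1:  [    1    -1   1/6  |  -1/6     0     0 ]
R2 <- R2 - (-18)*R1:  [  0  -5  -4  |  -3   1   0 ]
R3 <- R3 - (24)*R1:  [   0  -15  -14  |    4    0    1 ]
R2 <- (1/-5)*R2:  [    0     1   4/5  |   3/5  -1/5     0 ]
R1 <- R1 - (-1)*R2:  [     1      0  29/30  |  13/30   -1/5      0 ]
R3 <- R3 - (-15)*R2:  [  0   0  -2  |  13  -3   1 ]
R3 <- (1/-2)*R3:  [     0      0      1  |  -13/2    3/2   -1/2 ]
R1 <- R1 - (29/30)*R3:  [      1       0       0  |  403/60  -33/20   29/60 ]
R2 <- R2 - (4/5)*R3:  [    0     1     0  |  29/5  -7/5   2/5 ]
Right block of [I | A^{-1}] is the inverse:
[ 403/60  -33/20  29/60 ]
[   29/5    -7/5    2/5 ]
[  -13/2     3/2   -1/2 ]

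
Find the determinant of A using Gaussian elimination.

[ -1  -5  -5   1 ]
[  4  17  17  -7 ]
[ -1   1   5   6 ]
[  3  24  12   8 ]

det(A) = -12

Forward elimination:
R2 <- R2 - (-4)*R1:  [  0  -3  -3  -3 ]
R3 <- R3 - (1)*R1:  [  0   6  10   5 ]
R4 <- R4 - (-3)*R1:  [  0   9  -3  11 ]
R3 <- R3 - (-2)*R2:  [  0   0   4  -1 ]
R4 <- R4 - (-3)*R2:  [   0    0  -12    2 ]
R4 <- R4 - (-3)*R3:  [  0   0   0  -1 ]
Upper-triangular form:
[ -1  -5  -5   1 ]
[  0  -3  -3  -3 ]
[  0   0   4  -1 ]
[  0   0   0  -1 ]
det(A) = (-1)^0 * (-1) * (-3) * (4) * (-1) = -12  (0 row swaps -> sign +1)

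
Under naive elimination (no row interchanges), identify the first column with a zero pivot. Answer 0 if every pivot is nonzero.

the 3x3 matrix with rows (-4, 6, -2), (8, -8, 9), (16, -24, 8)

Naive forward elimination:
R2 <- R2 - (-2)*R1:  [ 0  4  5 ]
R3 <- R3 - (-4)*R1:  [ 0  0  0 ]
Matrix at this point:
[ -4  6  -2 ]
[  0  4   5 ]
[  0  0   0 ]
Pivot entry (3,3) in the last row is zero and there are no rows below to swap with -> zero pivot in column 3 (A is singular).

first zero-pivot column = 3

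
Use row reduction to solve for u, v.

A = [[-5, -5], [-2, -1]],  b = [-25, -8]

Forward elimination on [A|b]:
R2 <- R2 - (2/5)*R1:  [ 0  1  2 ]
Row echelon form:
[ -5  -5  |  -25 ]
[  0   1  |    2 ]
Back-substitution:
v = (2) / 1 = 2
u = (-25 - (-5)*(2)) / -5 = 3

(3, 2)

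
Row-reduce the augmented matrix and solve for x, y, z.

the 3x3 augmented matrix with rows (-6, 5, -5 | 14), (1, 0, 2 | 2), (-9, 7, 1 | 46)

(-4, 1, 3)

Forward elimination on [A|b]:
R2 <- R2 - (-1/6)*R1:  [    0   5/6   7/6  13/3 ]
R3 <- R3 - (3/2)*R1:  [    0  -1/2  17/2    25 ]
R3 <- R3 - (-3/5)*R2:  [     0      0   46/5  138/5 ]
Row echelon form:
[ -6    5    -5  |     14 ]
[  0  5/6   7/6  |   13/3 ]
[  0    0  46/5  |  138/5 ]
Back-substitution:
z = (138/5) / (46/5) = 3
y = (13/3 - (7/6)*(3)) / (5/6) = 1
x = (14 - (5)*(1) - (-5)*(3)) / -6 = -4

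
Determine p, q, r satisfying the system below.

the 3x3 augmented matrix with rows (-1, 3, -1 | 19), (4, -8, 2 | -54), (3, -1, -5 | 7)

Forward elimination on [A|b]:
R2 <- R2 - (-4)*R1:  [  0   4  -2  22 ]
R3 <- R3 - (-3)*R1:  [  0   8  -8  64 ]
R3 <- R3 - (2)*R2:  [  0   0  -4  20 ]
Row echelon form:
[ -1  3  -1  |  19 ]
[  0  4  -2  |  22 ]
[  0  0  -4  |  20 ]
Back-substitution:
r = (20) / -4 = -5
q = (22 - (-2)*(-5)) / 4 = 3
p = (19 - (3)*(3) - (-1)*(-5)) / -1 = -5

(-5, 3, -5)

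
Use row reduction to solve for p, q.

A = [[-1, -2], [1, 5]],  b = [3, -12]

(3, -3)

Forward elimination on [A|b]:
R2 <- R2 - (-1)*R1:  [  0   3  -9 ]
Row echelon form:
[ -1  -2  |   3 ]
[  0   3  |  -9 ]
Back-substitution:
q = (-9) / 3 = -3
p = (3 - (-2)*(-3)) / -1 = 3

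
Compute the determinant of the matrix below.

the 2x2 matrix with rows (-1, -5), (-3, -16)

Forward elimination:
R2 <- R2 - (3)*R1:  [  0  -1 ]
Upper-triangular form:
[ -1  -5 ]
[  0  -1 ]
det(A) = (-1)^0 * (-1) * (-1) = 1  (0 row swaps -> sign +1)

det(A) = 1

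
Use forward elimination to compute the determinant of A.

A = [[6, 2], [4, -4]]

Forward elimination:
R2 <- R2 - (2/3)*R1:  [     0  -16/3 ]
Upper-triangular form:
[ 6      2 ]
[ 0  -16/3 ]
det(A) = (-1)^0 * (6) * (-16/3) = -32  (0 row swaps -> sign +1)

det(A) = -32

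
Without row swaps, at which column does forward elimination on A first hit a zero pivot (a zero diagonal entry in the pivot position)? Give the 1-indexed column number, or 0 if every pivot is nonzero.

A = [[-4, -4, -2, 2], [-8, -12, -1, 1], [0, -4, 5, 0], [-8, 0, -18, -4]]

first zero-pivot column = 0

Naive forward elimination:
R2 <- R2 - (2)*R1:  [  0  -4   3  -3 ]
R4 <- R4 - (2)*R1:  [   0    8  -14   -8 ]
R3 <- R3 - (1)*R2:  [ 0  0  2  3 ]
R4 <- R4 - (-2)*R2:  [   0    0   -8  -14 ]
R4 <- R4 - (-4)*R3:  [  0   0   0  -2 ]
All pivots nonzero; naive elimination completes without hitting a zero pivot.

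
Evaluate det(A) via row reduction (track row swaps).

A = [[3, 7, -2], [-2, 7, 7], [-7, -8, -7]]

det(A) = -550

Forward elimination:
R2 <- R2 - (-2/3)*R1:  [    0  35/3  17/3 ]
R3 <- R3 - (-7/3)*R1:  [     0   25/3  -35/3 ]
R3 <- R3 - (5/7)*R2:  [      0       0  -110/7 ]
Upper-triangular form:
[ 3     7      -2 ]
[ 0  35/3    17/3 ]
[ 0     0  -110/7 ]
det(A) = (-1)^0 * (3) * (35/3) * (-110/7) = -550  (0 row swaps -> sign +1)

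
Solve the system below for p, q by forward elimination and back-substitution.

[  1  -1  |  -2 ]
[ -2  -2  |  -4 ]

(0, 2)

Forward elimination on [A|b]:
R2 <- R2 - (-2)*R1:  [  0  -4  -8 ]
Row echelon form:
[ 1  -1  |  -2 ]
[ 0  -4  |  -8 ]
Back-substitution:
q = (-8) / -4 = 2
p = (-2 - (-1)*(2)) / 1 = 0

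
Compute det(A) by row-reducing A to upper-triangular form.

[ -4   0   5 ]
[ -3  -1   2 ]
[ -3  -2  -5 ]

Forward elimination:
R2 <- R2 - (3/4)*R1:  [    0    -1  -7/4 ]
R3 <- R3 - (3/4)*R1:  [     0     -2  -35/4 ]
R3 <- R3 - (2)*R2:  [     0      0  -21/4 ]
Upper-triangular form:
[ -4   0      5 ]
[  0  -1   -7/4 ]
[  0   0  -21/4 ]
det(A) = (-1)^0 * (-4) * (-1) * (-21/4) = -21  (0 row swaps -> sign +1)

det(A) = -21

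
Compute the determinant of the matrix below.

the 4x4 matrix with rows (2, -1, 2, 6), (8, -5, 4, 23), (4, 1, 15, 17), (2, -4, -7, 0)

Forward elimination:
R2 <- R2 - (4)*R1:  [  0  -1  -4  -1 ]
R3 <- R3 - (2)*R1:  [  0   3  11   5 ]
R4 <- R4 - (1)*R1:  [  0  -3  -9  -6 ]
R3 <- R3 - (-3)*R2:  [  0   0  -1   2 ]
R4 <- R4 - (3)*R2:  [  0   0   3  -3 ]
R4 <- R4 - (-3)*R3:  [ 0  0  0  3 ]
Upper-triangular form:
[ 2  -1   2   6 ]
[ 0  -1  -4  -1 ]
[ 0   0  -1   2 ]
[ 0   0   0   3 ]
det(A) = (-1)^0 * (2) * (-1) * (-1) * (3) = 6  (0 row swaps -> sign +1)

det(A) = 6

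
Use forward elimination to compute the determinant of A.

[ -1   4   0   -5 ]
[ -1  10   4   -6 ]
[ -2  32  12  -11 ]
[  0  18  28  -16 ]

Forward elimination:
R2 <- R2 - (1)*R1:  [  0   6   4  -1 ]
R3 <- R3 - (2)*R1:  [  0  24  12  -1 ]
R3 <- R3 - (4)*R2:  [  0   0  -4   3 ]
R4 <- R4 - (3)*R2:  [   0    0   16  -13 ]
R4 <- R4 - (-4)*R3:  [  0   0   0  -1 ]
Upper-triangular form:
[ -1  4   0  -5 ]
[  0  6   4  -1 ]
[  0  0  -4   3 ]
[  0  0   0  -1 ]
det(A) = (-1)^0 * (-1) * (6) * (-4) * (-1) = -24  (0 row swaps -> sign +1)

det(A) = -24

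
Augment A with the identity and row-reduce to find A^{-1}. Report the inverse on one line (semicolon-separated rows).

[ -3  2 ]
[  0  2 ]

Gauss-Jordan on [A | I]:
R1 <- (1/-3)*R1:  [    1  -2/3  |  -1/3     0 ]
R2 <- (1/2)*R2:  [   0    1  |    0  1/2 ]
R1 <- R1 - (-2/3)*R2:  [    1     0  |  -1/3   1/3 ]
Right block of [I | A^{-1}] is the inverse:
[ -1/3  1/3 ]
[    0  1/2 ]

inverse = [-1/3 1/3; 0 1/2]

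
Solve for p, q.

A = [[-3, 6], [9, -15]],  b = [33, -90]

(-5, 3)

Forward elimination on [A|b]:
R2 <- R2 - (-3)*R1:  [ 0  3  9 ]
Row echelon form:
[ -3  6  |  33 ]
[  0  3  |   9 ]
Back-substitution:
q = (9) / 3 = 3
p = (33 - (6)*(3)) / -3 = -5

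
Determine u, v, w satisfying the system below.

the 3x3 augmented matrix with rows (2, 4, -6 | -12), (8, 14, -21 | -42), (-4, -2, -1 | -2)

Forward elimination on [A|b]:
R2 <- R2 - (4)*R1:  [  0  -2   3   6 ]
R3 <- R3 - (-2)*R1:  [   0    6  -13  -26 ]
R3 <- R3 - (-3)*R2:  [  0   0  -4  -8 ]
Row echelon form:
[ 2   4  -6  |  -12 ]
[ 0  -2   3  |    6 ]
[ 0   0  -4  |   -8 ]
Back-substitution:
w = (-8) / -4 = 2
v = (6 - (3)*(2)) / -2 = 0
u = (-12 - (4)*(0) - (-6)*(2)) / 2 = 0

(0, 0, 2)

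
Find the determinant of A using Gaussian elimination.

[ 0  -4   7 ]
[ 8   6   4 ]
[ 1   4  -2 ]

Forward elimination:
R1 <-> R2   (pivot in column 1 was zero)
[ 8   6   4 ]
[ 0  -4   7 ]
[ 1   4  -2 ]
R3 <- R3 - (1/8)*R1:  [    0  13/4  -5/2 ]
R3 <- R3 - (-13/16)*R2:  [     0      0  51/16 ]
Upper-triangular form:
[ 8   6      4 ]
[ 0  -4      7 ]
[ 0   0  51/16 ]
det(A) = (-1)^1 * (8) * (-4) * (51/16) = 102  (1 row swap -> sign -1)

det(A) = 102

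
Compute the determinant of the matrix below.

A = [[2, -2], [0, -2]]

Forward elimination:
Upper-triangular form:
[ 2  -2 ]
[ 0  -2 ]
det(A) = (-1)^0 * (2) * (-2) = -4  (0 row swaps -> sign +1)

det(A) = -4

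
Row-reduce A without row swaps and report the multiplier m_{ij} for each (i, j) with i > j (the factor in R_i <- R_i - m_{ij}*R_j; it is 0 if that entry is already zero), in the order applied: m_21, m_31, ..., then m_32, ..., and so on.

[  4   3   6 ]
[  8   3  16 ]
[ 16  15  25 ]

multipliers: 2, 4, -1

Forward elimination:
R2 <- R2 - (2)*R1:  [  0  -3   4 ]
R3 <- R3 - (4)*R1:  [ 0  3  1 ]
R3 <- R3 - (-1)*R2:  [ 0  0  5 ]
Multipliers (in order of application): m_{21} = 2, m_{31} = 4, m_{32} = -1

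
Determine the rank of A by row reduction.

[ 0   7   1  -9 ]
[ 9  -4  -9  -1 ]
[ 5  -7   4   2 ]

Row reduction:
R1 <-> R2   (pivot in column 1 was zero)
[ 9  -4  -9  -1 ]
[ 0   7   1  -9 ]
[ 5  -7   4   2 ]
R3 <- R3 - (5/9)*R1:  [     0  -43/9      9   23/9 ]
R3 <- R3 - (-43/63)*R2:  [       0        0   610/63  -226/63 ]
Row echelon form:
[ 9  -4      -9       -1 ]
[ 0   7       1       -9 ]
[ 0   0  610/63  -226/63 ]
Nonzero rows / pivot columns: 3

rank(A) = 3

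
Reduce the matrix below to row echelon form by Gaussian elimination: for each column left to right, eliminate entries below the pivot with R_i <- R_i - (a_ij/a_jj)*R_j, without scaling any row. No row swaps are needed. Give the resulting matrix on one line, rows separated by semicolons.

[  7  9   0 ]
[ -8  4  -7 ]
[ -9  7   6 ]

REF = [7 9 0; 0 100/7 -7; 0 0 151/10]

Forward elimination:
R2 <- R2 - (-8/7)*R1:  [     0  100/7     -7 ]
R3 <- R3 - (-9/7)*R1:  [     0  130/7      6 ]
R3 <- R3 - (13/10)*R2:  [      0       0  151/10 ]
Row echelon form:
[ 7      9       0 ]
[ 0  100/7      -7 ]
[ 0      0  151/10 ]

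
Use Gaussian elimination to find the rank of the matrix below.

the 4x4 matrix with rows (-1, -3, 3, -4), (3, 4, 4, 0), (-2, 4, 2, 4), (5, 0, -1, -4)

Row reduction:
R2 <- R2 - (-3)*R1:  [   0   -5   13  -12 ]
R3 <- R3 - (2)*R1:  [  0  10  -4  12 ]
R4 <- R4 - (-5)*R1:  [   0  -15   14  -24 ]
R3 <- R3 - (-2)*R2:  [   0    0   22  -12 ]
R4 <- R4 - (3)*R2:  [   0    0  -25   12 ]
R4 <- R4 - (-25/22)*R3:  [      0       0       0  -18/11 ]
Row echelon form:
[ -1  -3   3      -4 ]
[  0  -5  13     -12 ]
[  0   0  22     -12 ]
[  0   0   0  -18/11 ]
Nonzero rows / pivot columns: 4

rank(A) = 4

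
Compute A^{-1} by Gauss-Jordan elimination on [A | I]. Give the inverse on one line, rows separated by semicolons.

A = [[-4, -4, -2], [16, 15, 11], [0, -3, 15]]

Gauss-Jordan on [A | I]:
R1 <- (1/-4)*R1:  [    1     1   1/2  |  -1/4     0     0 ]
R2 <- R2 - (16)*R1:  [  0  -1   3  |   4   1   0 ]
R2 <- (1/-1)*R2:  [  0   1  -3  |  -4  -1   0 ]
R1 <- R1 - (1)*R2:  [    1     0   7/2  |  15/4     1     0 ]
R3 <- R3 - (-3)*R2:  [   0    0    6  |  -12   -3    1 ]
R3 <- (1/6)*R3:  [    0     0     1  |    -2  -1/2   1/6 ]
R1 <- R1 - (7/2)*R3:  [     1      0      0  |   43/4   11/4  -7/12 ]
R2 <- R2 - (-3)*R3:  [    0     1     0  |   -10  -5/2   1/2 ]
Right block of [I | A^{-1}] is the inverse:
[ 43/4  11/4  -7/12 ]
[  -10  -5/2    1/2 ]
[   -2  -1/2    1/6 ]

inverse = [43/4 11/4 -7/12; -10 -5/2 1/2; -2 -1/2 1/6]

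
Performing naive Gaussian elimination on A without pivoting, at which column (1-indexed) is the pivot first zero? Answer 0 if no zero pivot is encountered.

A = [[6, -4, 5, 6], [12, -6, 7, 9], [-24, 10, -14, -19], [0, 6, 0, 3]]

first zero-pivot column = 4

Naive forward elimination:
R2 <- R2 - (2)*R1:  [  0   2  -3  -3 ]
R3 <- R3 - (-4)*R1:  [  0  -6   6   5 ]
R3 <- R3 - (-3)*R2:  [  0   0  -3  -4 ]
R4 <- R4 - (3)*R2:  [  0   0   9  12 ]
R4 <- R4 - (-3)*R3:  [ 0  0  0  0 ]
Matrix at this point:
[ 6  -4   5   6 ]
[ 0   2  -3  -3 ]
[ 0   0  -3  -4 ]
[ 0   0   0   0 ]
Pivot entry (4,4) in the last row is zero and there are no rows below to swap with -> zero pivot in column 4 (A is singular).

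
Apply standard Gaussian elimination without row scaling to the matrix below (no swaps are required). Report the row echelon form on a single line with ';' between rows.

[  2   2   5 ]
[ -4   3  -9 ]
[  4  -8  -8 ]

REF = [2 2 5; 0 7 1; 0 0 -114/7]

Forward elimination:
R2 <- R2 - (-2)*R1:  [ 0  7  1 ]
R3 <- R3 - (2)*R1:  [   0  -12  -18 ]
R3 <- R3 - (-12/7)*R2:  [      0       0  -114/7 ]
Row echelon form:
[ 2  2       5 ]
[ 0  7       1 ]
[ 0  0  -114/7 ]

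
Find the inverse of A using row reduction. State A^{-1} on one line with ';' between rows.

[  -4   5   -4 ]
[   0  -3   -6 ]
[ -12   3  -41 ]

Gauss-Jordan on [A | I]:
R1 <- (1/-4)*R1:  [    1  -5/4     1  |  -1/4     0     0 ]
R3 <- R3 - (-12)*R1:  [   0  -12  -29  |   -3    0    1 ]
R2 <- (1/-3)*R2:  [    0     1     2  |     0  -1/3     0 ]
R1 <- R1 - (-5/4)*R2:  [     1      0    7/2  |   -1/4  -5/12      0 ]
R3 <- R3 - (-12)*R2:  [  0   0  -5  |  -3  -4   1 ]
R3 <- (1/-5)*R3:  [    0     0     1  |   3/5   4/5  -1/5 ]
R1 <- R1 - (7/2)*R3:  [       1        0        0  |   -47/20  -193/60     7/10 ]
R2 <- R2 - (2)*R3:  [      0       1       0  |    -6/5  -29/15     2/5 ]
Right block of [I | A^{-1}] is the inverse:
[ -47/20  -193/60  7/10 ]
[   -6/5   -29/15   2/5 ]
[    3/5      4/5  -1/5 ]

inverse = [-47/20 -193/60 7/10; -6/5 -29/15 2/5; 3/5 4/5 -1/5]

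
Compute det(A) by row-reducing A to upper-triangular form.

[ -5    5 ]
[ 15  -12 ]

det(A) = -15

Forward elimination:
R2 <- R2 - (-3)*R1:  [ 0  3 ]
Upper-triangular form:
[ -5  5 ]
[  0  3 ]
det(A) = (-1)^0 * (-5) * (3) = -15  (0 row swaps -> sign +1)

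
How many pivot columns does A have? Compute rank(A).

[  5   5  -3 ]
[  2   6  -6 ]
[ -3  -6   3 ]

rank(A) = 3

Row reduction:
R2 <- R2 - (2/5)*R1:  [     0      4  -24/5 ]
R3 <- R3 - (-3/5)*R1:  [   0   -3  6/5 ]
R3 <- R3 - (-3/4)*R2:  [     0      0  -12/5 ]
Row echelon form:
[ 5  5     -3 ]
[ 0  4  -24/5 ]
[ 0  0  -12/5 ]
Nonzero rows / pivot columns: 3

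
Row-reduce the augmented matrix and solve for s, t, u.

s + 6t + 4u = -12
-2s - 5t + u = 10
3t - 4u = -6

(0, -2, 0)

Forward elimination on [A|b]:
R2 <- R2 - (-2)*R1:  [   0    7    9  -14 ]
R3 <- R3 - (3/7)*R2:  [     0      0  -55/7      0 ]
Row echelon form:
[ 1  6      4  |  -12 ]
[ 0  7      9  |  -14 ]
[ 0  0  -55/7  |    0 ]
Back-substitution:
u = (0) / (-55/7) = 0
t = (-14 - (9)*(0)) / 7 = -2
s = (-12 - (6)*(-2) - (4)*(0)) / 1 = 0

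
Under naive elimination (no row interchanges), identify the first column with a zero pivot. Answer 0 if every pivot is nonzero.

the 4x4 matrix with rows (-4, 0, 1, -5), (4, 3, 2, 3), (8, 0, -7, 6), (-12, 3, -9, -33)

first zero-pivot column = 0

Naive forward elimination:
R2 <- R2 - (-1)*R1:  [  0   3   3  -2 ]
R3 <- R3 - (-2)*R1:  [  0   0  -5  -4 ]
R4 <- R4 - (3)*R1:  [   0    3  -12  -18 ]
R4 <- R4 - (1)*R2:  [   0    0  -15  -16 ]
R4 <- R4 - (3)*R3:  [  0   0   0  -4 ]
All pivots nonzero; naive elimination completes without hitting a zero pivot.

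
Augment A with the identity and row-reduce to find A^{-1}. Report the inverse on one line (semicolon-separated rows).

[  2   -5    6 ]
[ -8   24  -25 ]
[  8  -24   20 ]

Gauss-Jordan on [A | I]:
R1 <- (1/2)*R1:  [    1  -5/2     3  |   1/2     0     0 ]
R2 <- R2 - (-8)*R1:  [  0   4  -1  |   4   1   0 ]
R3 <- R3 - (8)*R1:  [  0  -4  -4  |  -4   0   1 ]
R2 <- (1/4)*R2:  [    0     1  -1/4  |     1   1/4     0 ]
R1 <- R1 - (-5/2)*R2:  [    1     0  19/8  |     3   5/8     0 ]
R3 <- R3 - (-4)*R2:  [  0   0  -5  |   0   1   1 ]
R3 <- (1/-5)*R3:  [    0     0     1  |     0  -1/5  -1/5 ]
R1 <- R1 - (19/8)*R3:  [     1      0      0  |      3  11/10  19/40 ]
R2 <- R2 - (-1/4)*R3:  [     0      1      0  |      1    1/5  -1/20 ]
Right block of [I | A^{-1}] is the inverse:
[ 3  11/10  19/40 ]
[ 1    1/5  -1/20 ]
[ 0   -1/5   -1/5 ]

inverse = [3 11/10 19/40; 1 1/5 -1/20; 0 -1/5 -1/5]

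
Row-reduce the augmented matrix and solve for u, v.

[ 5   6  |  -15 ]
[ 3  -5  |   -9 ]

Forward elimination on [A|b]:
R2 <- R2 - (3/5)*R1:  [     0  -43/5      0 ]
Row echelon form:
[ 5      6  |  -15 ]
[ 0  -43/5  |    0 ]
Back-substitution:
v = (0) / (-43/5) = 0
u = (-15 - (6)*(0)) / 5 = -3

(-3, 0)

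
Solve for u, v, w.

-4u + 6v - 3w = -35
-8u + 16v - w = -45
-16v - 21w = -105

Forward elimination on [A|b]:
R2 <- R2 - (2)*R1:  [  0   4   5  25 ]
R3 <- R3 - (-4)*R2:  [  0   0  -1  -5 ]
Row echelon form:
[ -4  6  -3  |  -35 ]
[  0  4   5  |   25 ]
[  0  0  -1  |   -5 ]
Back-substitution:
w = (-5) / -1 = 5
v = (25 - (5)*(5)) / 4 = 0
u = (-35 - (6)*(0) - (-3)*(5)) / -4 = 5

(5, 0, 5)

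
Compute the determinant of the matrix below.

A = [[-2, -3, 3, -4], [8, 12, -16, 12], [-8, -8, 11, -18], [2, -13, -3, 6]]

det(A) = 64

Forward elimination:
R2 <- R2 - (-4)*R1:  [  0   0  -4  -4 ]
R3 <- R3 - (4)*R1:  [  0   4  -1  -2 ]
R4 <- R4 - (-1)*R1:  [   0  -16    0    2 ]
R2 <-> R3   (pivot in column 2 was zero)
[ -2   -3   3  -4 ]
[  0    4  -1  -2 ]
[  0    0  -4  -4 ]
[  0  -16   0   2 ]
R4 <- R4 - (-4)*R2:  [  0   0  -4  -6 ]
R4 <- R4 - (1)*R3:  [  0   0   0  -2 ]
Upper-triangular form:
[ -2  -3   3  -4 ]
[  0   4  -1  -2 ]
[  0   0  -4  -4 ]
[  0   0   0  -2 ]
det(A) = (-1)^1 * (-2) * (4) * (-4) * (-2) = 64  (1 row swap -> sign -1)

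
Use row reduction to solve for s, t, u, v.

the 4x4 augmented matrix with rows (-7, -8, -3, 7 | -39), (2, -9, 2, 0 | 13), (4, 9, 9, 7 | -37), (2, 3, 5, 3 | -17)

(5, -1, -3, -3)

Forward elimination on [A|b]:
R2 <- R2 - (-2/7)*R1:  [     0  -79/7    8/7      2   13/7 ]
R3 <- R3 - (-4/7)*R1:  [      0    31/7    51/7      11  -415/7 ]
R4 <- R4 - (-2/7)*R1:  [      0     5/7    29/7       5  -197/7 ]
R3 <- R3 - (-31/79)*R2:  [        0         0    611/79    931/79  -4626/79 ]
R4 <- R4 - (-5/79)*R2:  [        0         0    333/79    405/79  -2214/79 ]
R4 <- R4 - (333/611)*R3:  [        0         0         0  -792/611  2376/611 ]
Row echelon form:
[ -7     -8      -3         7  |       -39 ]
[  0  -79/7     8/7         2  |      13/7 ]
[  0      0  611/79    931/79  |  -4626/79 ]
[  0      0       0  -792/611  |  2376/611 ]
Back-substitution:
v = (2376/611) / (-792/611) = -3
u = (-4626/79 - (931/79)*(-3)) / (611/79) = -3
t = (13/7 - (8/7)*(-3) - (2)*(-3)) / (-79/7) = -1
s = (-39 - (-8)*(-1) - (-3)*(-3) - (7)*(-3)) / -7 = 5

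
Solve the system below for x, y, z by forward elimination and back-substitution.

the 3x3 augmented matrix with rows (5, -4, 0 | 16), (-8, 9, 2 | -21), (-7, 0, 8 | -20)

Forward elimination on [A|b]:
R2 <- R2 - (-8/5)*R1:  [    0  13/5     2  23/5 ]
R3 <- R3 - (-7/5)*R1:  [     0  -28/5      8   12/5 ]
R3 <- R3 - (-28/13)*R2:  [      0       0  160/13  160/13 ]
Row echelon form:
[ 5    -4       0  |      16 ]
[ 0  13/5       2  |    23/5 ]
[ 0     0  160/13  |  160/13 ]
Back-substitution:
z = (160/13) / (160/13) = 1
y = (23/5 - (2)*(1)) / (13/5) = 1
x = (16 - (-4)*(1)) / 5 = 4

(4, 1, 1)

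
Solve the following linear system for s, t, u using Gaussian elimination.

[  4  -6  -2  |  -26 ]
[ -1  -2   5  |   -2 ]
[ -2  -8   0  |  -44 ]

(2, 5, 2)

Forward elimination on [A|b]:
R2 <- R2 - (-1/4)*R1:  [     0   -7/2    9/2  -17/2 ]
R3 <- R3 - (-1/2)*R1:  [   0  -11   -1  -57 ]
R3 <- R3 - (22/7)*R2:  [      0       0  -106/7  -212/7 ]
Row echelon form:
[ 4    -6      -2  |     -26 ]
[ 0  -7/2     9/2  |   -17/2 ]
[ 0     0  -106/7  |  -212/7 ]
Back-substitution:
u = (-212/7) / (-106/7) = 2
t = (-17/2 - (9/2)*(2)) / (-7/2) = 5
s = (-26 - (-6)*(5) - (-2)*(2)) / 4 = 2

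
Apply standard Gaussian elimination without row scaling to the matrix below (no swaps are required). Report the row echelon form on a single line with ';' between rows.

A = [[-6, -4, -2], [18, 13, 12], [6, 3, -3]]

Forward elimination:
R2 <- R2 - (-3)*R1:  [ 0  1  6 ]
R3 <- R3 - (-1)*R1:  [  0  -1  -5 ]
R3 <- R3 - (-1)*R2:  [ 0  0  1 ]
Row echelon form:
[ -6  -4  -2 ]
[  0   1   6 ]
[  0   0   1 ]

REF = [-6 -4 -2; 0 1 6; 0 0 1]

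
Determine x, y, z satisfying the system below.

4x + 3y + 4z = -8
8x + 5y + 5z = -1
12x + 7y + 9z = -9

(3, 0, -5)

Forward elimination on [A|b]:
R2 <- R2 - (2)*R1:  [  0  -1  -3  15 ]
R3 <- R3 - (3)*R1:  [  0  -2  -3  15 ]
R3 <- R3 - (2)*R2:  [   0    0    3  -15 ]
Row echelon form:
[ 4   3   4  |   -8 ]
[ 0  -1  -3  |   15 ]
[ 0   0   3  |  -15 ]
Back-substitution:
z = (-15) / 3 = -5
y = (15 - (-3)*(-5)) / -1 = 0
x = (-8 - (3)*(0) - (4)*(-5)) / 4 = 3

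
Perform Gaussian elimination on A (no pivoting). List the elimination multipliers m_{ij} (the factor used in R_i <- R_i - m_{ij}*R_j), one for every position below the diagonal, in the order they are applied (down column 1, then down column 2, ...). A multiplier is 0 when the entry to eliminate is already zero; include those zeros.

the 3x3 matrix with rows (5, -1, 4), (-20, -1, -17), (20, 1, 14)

Forward elimination:
R2 <- R2 - (-4)*R1:  [  0  -5  -1 ]
R3 <- R3 - (4)*R1:  [  0   5  -2 ]
R3 <- R3 - (-1)*R2:  [  0   0  -3 ]
Multipliers (in order of application): m_{21} = -4, m_{31} = 4, m_{32} = -1

multipliers: -4, 4, -1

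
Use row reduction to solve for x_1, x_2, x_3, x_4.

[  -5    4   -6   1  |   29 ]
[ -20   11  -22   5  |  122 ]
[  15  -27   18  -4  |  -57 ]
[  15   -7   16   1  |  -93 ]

(-5, -2, -2, 0)

Forward elimination on [A|b]:
R2 <- R2 - (4)*R1:  [  0  -5   2   1   6 ]
R3 <- R3 - (-3)*R1:  [   0  -15    0   -1   30 ]
R4 <- R4 - (-3)*R1:  [  0   5  -2   4  -6 ]
R3 <- R3 - (3)*R2:  [  0   0  -6  -4  12 ]
R4 <- R4 - (-1)*R2:  [ 0  0  0  5  0 ]
Row echelon form:
[ -5   4  -6   1  |  29 ]
[  0  -5   2   1  |   6 ]
[  0   0  -6  -4  |  12 ]
[  0   0   0   5  |   0 ]
Back-substitution:
x_4 = (0) / 5 = 0
x_3 = (12 - (-4)*(0)) / -6 = -2
x_2 = (6 - (2)*(-2) - (1)*(0)) / -5 = -2
x_1 = (29 - (4)*(-2) - (-6)*(-2) - (1)*(0)) / -5 = -5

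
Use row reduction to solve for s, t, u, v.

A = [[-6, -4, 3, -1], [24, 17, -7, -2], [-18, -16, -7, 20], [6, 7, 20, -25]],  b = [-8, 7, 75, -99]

(1, 0, 1, 5)

Forward elimination on [A|b]:
R2 <- R2 - (-4)*R1:  [   0    1    5   -6  -25 ]
R3 <- R3 - (3)*R1:  [   0   -4  -16   23   99 ]
R4 <- R4 - (-1)*R1:  [    0     3    23   -26  -107 ]
R3 <- R3 - (-4)*R2:  [  0   0   4  -1  -1 ]
R4 <- R4 - (3)*R2:  [   0    0    8   -8  -32 ]
R4 <- R4 - (2)*R3:  [   0    0    0   -6  -30 ]
Row echelon form:
[ -6  -4  3  -1  |   -8 ]
[  0   1  5  -6  |  -25 ]
[  0   0  4  -1  |   -1 ]
[  0   0  0  -6  |  -30 ]
Back-substitution:
v = (-30) / -6 = 5
u = (-1 - (-1)*(5)) / 4 = 1
t = (-25 - (5)*(1) - (-6)*(5)) / 1 = 0
s = (-8 - (-4)*(0) - (3)*(1) - (-1)*(5)) / -6 = 1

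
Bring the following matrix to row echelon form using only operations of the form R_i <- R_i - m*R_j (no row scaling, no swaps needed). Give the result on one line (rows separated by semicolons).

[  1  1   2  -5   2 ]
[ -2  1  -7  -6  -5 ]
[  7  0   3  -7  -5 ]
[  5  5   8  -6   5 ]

REF = [1 1 2 -5 2; 0 3 -3 -16 -1; 0 0 -18 -28/3 -64/3; 0 0 0 541/27 -71/27]

Forward elimination:
R2 <- R2 - (-2)*R1:  [   0    3   -3  -16   -1 ]
R3 <- R3 - (7)*R1:  [   0   -7  -11   28  -19 ]
R4 <- R4 - (5)*R1:  [  0   0  -2  19  -5 ]
R3 <- R3 - (-7/3)*R2:  [     0      0    -18  -28/3  -64/3 ]
R4 <- R4 - (1/9)*R3:  [      0       0       0  541/27  -71/27 ]
Row echelon form:
[ 1  1    2      -5       2 ]
[ 0  3   -3     -16      -1 ]
[ 0  0  -18   -28/3   -64/3 ]
[ 0  0    0  541/27  -71/27 ]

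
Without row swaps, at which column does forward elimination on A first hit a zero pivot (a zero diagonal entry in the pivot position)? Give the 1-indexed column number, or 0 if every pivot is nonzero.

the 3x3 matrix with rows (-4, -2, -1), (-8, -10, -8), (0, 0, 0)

first zero-pivot column = 3

Naive forward elimination:
R2 <- R2 - (2)*R1:  [  0  -6  -6 ]
Matrix at this point:
[ -4  -2  -1 ]
[  0  -6  -6 ]
[  0   0   0 ]
Pivot entry (3,3) in the last row is zero and there are no rows below to swap with -> zero pivot in column 3 (A is singular).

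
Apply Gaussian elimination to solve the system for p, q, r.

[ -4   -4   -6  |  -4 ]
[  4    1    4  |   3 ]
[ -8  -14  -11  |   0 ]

(-1, -1, 2)

Forward elimination on [A|b]:
R2 <- R2 - (-1)*R1:  [  0  -3  -2  -1 ]
R3 <- R3 - (2)*R1:  [  0  -6   1   8 ]
R3 <- R3 - (2)*R2:  [  0   0   5  10 ]
Row echelon form:
[ -4  -4  -6  |  -4 ]
[  0  -3  -2  |  -1 ]
[  0   0   5  |  10 ]
Back-substitution:
r = (10) / 5 = 2
q = (-1 - (-2)*(2)) / -3 = -1
p = (-4 - (-4)*(-1) - (-6)*(2)) / -4 = -1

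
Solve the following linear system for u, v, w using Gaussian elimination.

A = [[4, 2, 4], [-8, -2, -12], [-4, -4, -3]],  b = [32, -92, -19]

(5, -4, 5)

Forward elimination on [A|b]:
R2 <- R2 - (-2)*R1:  [   0    2   -4  -28 ]
R3 <- R3 - (-1)*R1:  [  0  -2   1  13 ]
R3 <- R3 - (-1)*R2:  [   0    0   -3  -15 ]
Row echelon form:
[ 4  2   4  |   32 ]
[ 0  2  -4  |  -28 ]
[ 0  0  -3  |  -15 ]
Back-substitution:
w = (-15) / -3 = 5
v = (-28 - (-4)*(5)) / 2 = -4
u = (32 - (2)*(-4) - (4)*(5)) / 4 = 5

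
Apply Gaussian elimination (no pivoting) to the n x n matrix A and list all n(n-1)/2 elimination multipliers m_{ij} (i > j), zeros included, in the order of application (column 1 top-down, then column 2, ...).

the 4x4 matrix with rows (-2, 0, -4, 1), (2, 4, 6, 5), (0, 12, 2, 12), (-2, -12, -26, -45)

multipliers: -1, 0, 1, 3, -3, 4

Forward elimination:
R2 <- R2 - (-1)*R1:  [ 0  4  2  6 ]
R3: entry in column 1 is already 0 -> m_{31} = 0 (no row operation needed)
R4 <- R4 - (1)*R1:  [   0  -12  -22  -46 ]
R3 <- R3 - (3)*R2:  [  0   0  -4  -6 ]
R4 <- R4 - (-3)*R2:  [   0    0  -16  -28 ]
R4 <- R4 - (4)*R3:  [  0   0   0  -4 ]
Multipliers (in order of application): m_{21} = -1, m_{31} = 0, m_{41} = 1, m_{32} = 3, m_{42} = -3, m_{43} = 4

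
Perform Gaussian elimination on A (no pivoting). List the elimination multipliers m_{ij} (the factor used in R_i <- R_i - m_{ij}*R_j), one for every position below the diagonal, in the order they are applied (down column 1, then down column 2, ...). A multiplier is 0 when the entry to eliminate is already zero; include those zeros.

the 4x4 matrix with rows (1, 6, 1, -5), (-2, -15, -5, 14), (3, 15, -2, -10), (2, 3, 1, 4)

multipliers: -2, 3, 2, 1, 3, -4

Forward elimination:
R2 <- R2 - (-2)*R1:  [  0  -3  -3   4 ]
R3 <- R3 - (3)*R1:  [  0  -3  -5   5 ]
R4 <- R4 - (2)*R1:  [  0  -9  -1  14 ]
R3 <- R3 - (1)*R2:  [  0   0  -2   1 ]
R4 <- R4 - (3)*R2:  [ 0  0  8  2 ]
R4 <- R4 - (-4)*R3:  [ 0  0  0  6 ]
Multipliers (in order of application): m_{21} = -2, m_{31} = 3, m_{41} = 2, m_{32} = 1, m_{42} = 3, m_{43} = -4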